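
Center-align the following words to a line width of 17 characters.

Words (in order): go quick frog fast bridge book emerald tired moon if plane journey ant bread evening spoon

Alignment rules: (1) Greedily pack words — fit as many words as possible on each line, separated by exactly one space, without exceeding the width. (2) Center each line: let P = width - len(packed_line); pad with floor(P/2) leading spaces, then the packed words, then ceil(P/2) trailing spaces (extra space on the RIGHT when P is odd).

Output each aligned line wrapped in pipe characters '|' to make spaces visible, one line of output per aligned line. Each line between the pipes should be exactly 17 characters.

Answer: |  go quick frog  |
|fast bridge book |
|  emerald tired  |
|  moon if plane  |
|journey ant bread|
|  evening spoon  |

Derivation:
Line 1: ['go', 'quick', 'frog'] (min_width=13, slack=4)
Line 2: ['fast', 'bridge', 'book'] (min_width=16, slack=1)
Line 3: ['emerald', 'tired'] (min_width=13, slack=4)
Line 4: ['moon', 'if', 'plane'] (min_width=13, slack=4)
Line 5: ['journey', 'ant', 'bread'] (min_width=17, slack=0)
Line 6: ['evening', 'spoon'] (min_width=13, slack=4)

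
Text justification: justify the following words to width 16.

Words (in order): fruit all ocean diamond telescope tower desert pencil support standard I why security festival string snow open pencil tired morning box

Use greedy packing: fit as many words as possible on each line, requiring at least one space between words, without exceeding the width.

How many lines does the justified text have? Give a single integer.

Line 1: ['fruit', 'all', 'ocean'] (min_width=15, slack=1)
Line 2: ['diamond'] (min_width=7, slack=9)
Line 3: ['telescope', 'tower'] (min_width=15, slack=1)
Line 4: ['desert', 'pencil'] (min_width=13, slack=3)
Line 5: ['support', 'standard'] (min_width=16, slack=0)
Line 6: ['I', 'why', 'security'] (min_width=14, slack=2)
Line 7: ['festival', 'string'] (min_width=15, slack=1)
Line 8: ['snow', 'open', 'pencil'] (min_width=16, slack=0)
Line 9: ['tired', 'morning'] (min_width=13, slack=3)
Line 10: ['box'] (min_width=3, slack=13)
Total lines: 10

Answer: 10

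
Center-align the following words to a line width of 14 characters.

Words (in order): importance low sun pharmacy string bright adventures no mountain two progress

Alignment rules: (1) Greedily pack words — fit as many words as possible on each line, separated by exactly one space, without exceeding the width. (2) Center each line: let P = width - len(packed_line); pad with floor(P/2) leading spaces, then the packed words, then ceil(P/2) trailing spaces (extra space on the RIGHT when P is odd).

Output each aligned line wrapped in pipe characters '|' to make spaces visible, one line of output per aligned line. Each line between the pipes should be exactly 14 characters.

Line 1: ['importance', 'low'] (min_width=14, slack=0)
Line 2: ['sun', 'pharmacy'] (min_width=12, slack=2)
Line 3: ['string', 'bright'] (min_width=13, slack=1)
Line 4: ['adventures', 'no'] (min_width=13, slack=1)
Line 5: ['mountain', 'two'] (min_width=12, slack=2)
Line 6: ['progress'] (min_width=8, slack=6)

Answer: |importance low|
| sun pharmacy |
|string bright |
|adventures no |
| mountain two |
|   progress   |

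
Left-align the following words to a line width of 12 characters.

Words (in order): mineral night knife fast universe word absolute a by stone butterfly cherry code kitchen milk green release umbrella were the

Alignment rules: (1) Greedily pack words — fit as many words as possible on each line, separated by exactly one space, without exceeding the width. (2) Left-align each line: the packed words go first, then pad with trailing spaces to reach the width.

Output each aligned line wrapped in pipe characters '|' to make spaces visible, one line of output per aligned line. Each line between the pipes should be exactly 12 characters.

Line 1: ['mineral'] (min_width=7, slack=5)
Line 2: ['night', 'knife'] (min_width=11, slack=1)
Line 3: ['fast'] (min_width=4, slack=8)
Line 4: ['universe'] (min_width=8, slack=4)
Line 5: ['word'] (min_width=4, slack=8)
Line 6: ['absolute', 'a'] (min_width=10, slack=2)
Line 7: ['by', 'stone'] (min_width=8, slack=4)
Line 8: ['butterfly'] (min_width=9, slack=3)
Line 9: ['cherry', 'code'] (min_width=11, slack=1)
Line 10: ['kitchen', 'milk'] (min_width=12, slack=0)
Line 11: ['green'] (min_width=5, slack=7)
Line 12: ['release'] (min_width=7, slack=5)
Line 13: ['umbrella'] (min_width=8, slack=4)
Line 14: ['were', 'the'] (min_width=8, slack=4)

Answer: |mineral     |
|night knife |
|fast        |
|universe    |
|word        |
|absolute a  |
|by stone    |
|butterfly   |
|cherry code |
|kitchen milk|
|green       |
|release     |
|umbrella    |
|were the    |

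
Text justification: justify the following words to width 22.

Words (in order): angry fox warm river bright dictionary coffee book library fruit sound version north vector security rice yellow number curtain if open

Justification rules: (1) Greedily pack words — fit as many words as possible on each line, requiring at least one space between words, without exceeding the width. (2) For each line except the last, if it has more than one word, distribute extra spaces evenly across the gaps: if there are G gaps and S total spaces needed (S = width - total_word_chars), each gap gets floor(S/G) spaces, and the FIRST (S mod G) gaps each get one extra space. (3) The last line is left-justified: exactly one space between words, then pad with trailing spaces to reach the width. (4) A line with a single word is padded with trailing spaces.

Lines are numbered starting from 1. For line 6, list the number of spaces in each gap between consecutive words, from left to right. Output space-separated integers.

Answer: 3 3

Derivation:
Line 1: ['angry', 'fox', 'warm', 'river'] (min_width=20, slack=2)
Line 2: ['bright', 'dictionary'] (min_width=17, slack=5)
Line 3: ['coffee', 'book', 'library'] (min_width=19, slack=3)
Line 4: ['fruit', 'sound', 'version'] (min_width=19, slack=3)
Line 5: ['north', 'vector', 'security'] (min_width=21, slack=1)
Line 6: ['rice', 'yellow', 'number'] (min_width=18, slack=4)
Line 7: ['curtain', 'if', 'open'] (min_width=15, slack=7)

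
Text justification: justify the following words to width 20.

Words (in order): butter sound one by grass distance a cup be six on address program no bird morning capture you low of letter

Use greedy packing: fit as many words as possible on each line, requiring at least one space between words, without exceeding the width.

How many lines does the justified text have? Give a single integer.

Line 1: ['butter', 'sound', 'one', 'by'] (min_width=19, slack=1)
Line 2: ['grass', 'distance', 'a', 'cup'] (min_width=20, slack=0)
Line 3: ['be', 'six', 'on', 'address'] (min_width=17, slack=3)
Line 4: ['program', 'no', 'bird'] (min_width=15, slack=5)
Line 5: ['morning', 'capture', 'you'] (min_width=19, slack=1)
Line 6: ['low', 'of', 'letter'] (min_width=13, slack=7)
Total lines: 6

Answer: 6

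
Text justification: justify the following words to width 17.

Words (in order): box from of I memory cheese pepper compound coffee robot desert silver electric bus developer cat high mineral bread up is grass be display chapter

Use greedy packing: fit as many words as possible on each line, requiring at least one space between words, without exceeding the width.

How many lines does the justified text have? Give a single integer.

Line 1: ['box', 'from', 'of', 'I'] (min_width=13, slack=4)
Line 2: ['memory', 'cheese'] (min_width=13, slack=4)
Line 3: ['pepper', 'compound'] (min_width=15, slack=2)
Line 4: ['coffee', 'robot'] (min_width=12, slack=5)
Line 5: ['desert', 'silver'] (min_width=13, slack=4)
Line 6: ['electric', 'bus'] (min_width=12, slack=5)
Line 7: ['developer', 'cat'] (min_width=13, slack=4)
Line 8: ['high', 'mineral'] (min_width=12, slack=5)
Line 9: ['bread', 'up', 'is', 'grass'] (min_width=17, slack=0)
Line 10: ['be', 'display'] (min_width=10, slack=7)
Line 11: ['chapter'] (min_width=7, slack=10)
Total lines: 11

Answer: 11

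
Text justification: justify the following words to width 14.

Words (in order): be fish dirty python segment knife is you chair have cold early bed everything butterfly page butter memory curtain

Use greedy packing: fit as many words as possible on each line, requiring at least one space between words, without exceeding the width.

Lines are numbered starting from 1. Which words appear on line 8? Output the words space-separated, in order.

Line 1: ['be', 'fish', 'dirty'] (min_width=13, slack=1)
Line 2: ['python', 'segment'] (min_width=14, slack=0)
Line 3: ['knife', 'is', 'you'] (min_width=12, slack=2)
Line 4: ['chair', 'have'] (min_width=10, slack=4)
Line 5: ['cold', 'early', 'bed'] (min_width=14, slack=0)
Line 6: ['everything'] (min_width=10, slack=4)
Line 7: ['butterfly', 'page'] (min_width=14, slack=0)
Line 8: ['butter', 'memory'] (min_width=13, slack=1)
Line 9: ['curtain'] (min_width=7, slack=7)

Answer: butter memory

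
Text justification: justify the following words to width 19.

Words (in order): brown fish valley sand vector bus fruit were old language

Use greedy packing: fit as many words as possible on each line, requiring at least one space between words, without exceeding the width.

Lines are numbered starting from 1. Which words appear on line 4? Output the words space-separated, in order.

Line 1: ['brown', 'fish', 'valley'] (min_width=17, slack=2)
Line 2: ['sand', 'vector', 'bus'] (min_width=15, slack=4)
Line 3: ['fruit', 'were', 'old'] (min_width=14, slack=5)
Line 4: ['language'] (min_width=8, slack=11)

Answer: language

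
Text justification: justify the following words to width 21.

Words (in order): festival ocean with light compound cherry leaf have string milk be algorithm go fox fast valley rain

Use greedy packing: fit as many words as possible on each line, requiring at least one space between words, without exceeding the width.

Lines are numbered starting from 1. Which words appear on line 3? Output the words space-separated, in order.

Answer: leaf have string milk

Derivation:
Line 1: ['festival', 'ocean', 'with'] (min_width=19, slack=2)
Line 2: ['light', 'compound', 'cherry'] (min_width=21, slack=0)
Line 3: ['leaf', 'have', 'string', 'milk'] (min_width=21, slack=0)
Line 4: ['be', 'algorithm', 'go', 'fox'] (min_width=19, slack=2)
Line 5: ['fast', 'valley', 'rain'] (min_width=16, slack=5)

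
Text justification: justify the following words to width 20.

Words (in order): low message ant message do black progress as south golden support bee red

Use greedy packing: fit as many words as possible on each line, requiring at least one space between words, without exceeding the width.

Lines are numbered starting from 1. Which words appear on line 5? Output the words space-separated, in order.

Answer: red

Derivation:
Line 1: ['low', 'message', 'ant'] (min_width=15, slack=5)
Line 2: ['message', 'do', 'black'] (min_width=16, slack=4)
Line 3: ['progress', 'as', 'south'] (min_width=17, slack=3)
Line 4: ['golden', 'support', 'bee'] (min_width=18, slack=2)
Line 5: ['red'] (min_width=3, slack=17)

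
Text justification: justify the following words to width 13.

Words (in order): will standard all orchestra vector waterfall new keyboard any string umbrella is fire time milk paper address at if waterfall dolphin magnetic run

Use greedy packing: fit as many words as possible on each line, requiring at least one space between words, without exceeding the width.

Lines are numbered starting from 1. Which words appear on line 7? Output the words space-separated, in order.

Line 1: ['will', 'standard'] (min_width=13, slack=0)
Line 2: ['all', 'orchestra'] (min_width=13, slack=0)
Line 3: ['vector'] (min_width=6, slack=7)
Line 4: ['waterfall', 'new'] (min_width=13, slack=0)
Line 5: ['keyboard', 'any'] (min_width=12, slack=1)
Line 6: ['string'] (min_width=6, slack=7)
Line 7: ['umbrella', 'is'] (min_width=11, slack=2)
Line 8: ['fire', 'time'] (min_width=9, slack=4)
Line 9: ['milk', 'paper'] (min_width=10, slack=3)
Line 10: ['address', 'at', 'if'] (min_width=13, slack=0)
Line 11: ['waterfall'] (min_width=9, slack=4)
Line 12: ['dolphin'] (min_width=7, slack=6)
Line 13: ['magnetic', 'run'] (min_width=12, slack=1)

Answer: umbrella is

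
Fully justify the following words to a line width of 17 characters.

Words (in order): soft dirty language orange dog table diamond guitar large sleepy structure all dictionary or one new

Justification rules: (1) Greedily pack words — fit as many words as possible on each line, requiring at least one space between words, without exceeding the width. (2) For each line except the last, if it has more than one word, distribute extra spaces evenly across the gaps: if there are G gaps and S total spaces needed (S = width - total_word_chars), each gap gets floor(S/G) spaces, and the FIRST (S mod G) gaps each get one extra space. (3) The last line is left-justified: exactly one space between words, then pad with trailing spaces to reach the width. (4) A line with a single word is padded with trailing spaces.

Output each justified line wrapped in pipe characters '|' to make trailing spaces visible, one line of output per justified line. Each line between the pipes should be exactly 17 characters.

Line 1: ['soft', 'dirty'] (min_width=10, slack=7)
Line 2: ['language', 'orange'] (min_width=15, slack=2)
Line 3: ['dog', 'table', 'diamond'] (min_width=17, slack=0)
Line 4: ['guitar', 'large'] (min_width=12, slack=5)
Line 5: ['sleepy', 'structure'] (min_width=16, slack=1)
Line 6: ['all', 'dictionary', 'or'] (min_width=17, slack=0)
Line 7: ['one', 'new'] (min_width=7, slack=10)

Answer: |soft        dirty|
|language   orange|
|dog table diamond|
|guitar      large|
|sleepy  structure|
|all dictionary or|
|one new          |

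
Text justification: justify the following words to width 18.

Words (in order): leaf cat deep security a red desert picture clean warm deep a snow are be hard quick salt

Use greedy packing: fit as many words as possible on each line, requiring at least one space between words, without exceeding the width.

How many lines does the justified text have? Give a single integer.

Line 1: ['leaf', 'cat', 'deep'] (min_width=13, slack=5)
Line 2: ['security', 'a', 'red'] (min_width=14, slack=4)
Line 3: ['desert', 'picture'] (min_width=14, slack=4)
Line 4: ['clean', 'warm', 'deep', 'a'] (min_width=17, slack=1)
Line 5: ['snow', 'are', 'be', 'hard'] (min_width=16, slack=2)
Line 6: ['quick', 'salt'] (min_width=10, slack=8)
Total lines: 6

Answer: 6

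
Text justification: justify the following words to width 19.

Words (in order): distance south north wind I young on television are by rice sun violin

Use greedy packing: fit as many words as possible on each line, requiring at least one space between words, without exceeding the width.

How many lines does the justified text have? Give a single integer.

Answer: 4

Derivation:
Line 1: ['distance', 'south'] (min_width=14, slack=5)
Line 2: ['north', 'wind', 'I', 'young'] (min_width=18, slack=1)
Line 3: ['on', 'television', 'are'] (min_width=17, slack=2)
Line 4: ['by', 'rice', 'sun', 'violin'] (min_width=18, slack=1)
Total lines: 4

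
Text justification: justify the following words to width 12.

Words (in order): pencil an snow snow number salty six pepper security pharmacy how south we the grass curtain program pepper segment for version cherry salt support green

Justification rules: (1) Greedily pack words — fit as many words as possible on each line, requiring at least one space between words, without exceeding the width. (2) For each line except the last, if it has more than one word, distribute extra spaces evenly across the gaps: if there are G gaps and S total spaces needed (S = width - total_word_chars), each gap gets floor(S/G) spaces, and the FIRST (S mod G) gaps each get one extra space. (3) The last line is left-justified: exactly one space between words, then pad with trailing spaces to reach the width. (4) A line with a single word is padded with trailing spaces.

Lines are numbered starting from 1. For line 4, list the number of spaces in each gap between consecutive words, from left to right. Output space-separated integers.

Line 1: ['pencil', 'an'] (min_width=9, slack=3)
Line 2: ['snow', 'snow'] (min_width=9, slack=3)
Line 3: ['number', 'salty'] (min_width=12, slack=0)
Line 4: ['six', 'pepper'] (min_width=10, slack=2)
Line 5: ['security'] (min_width=8, slack=4)
Line 6: ['pharmacy', 'how'] (min_width=12, slack=0)
Line 7: ['south', 'we', 'the'] (min_width=12, slack=0)
Line 8: ['grass'] (min_width=5, slack=7)
Line 9: ['curtain'] (min_width=7, slack=5)
Line 10: ['program'] (min_width=7, slack=5)
Line 11: ['pepper'] (min_width=6, slack=6)
Line 12: ['segment', 'for'] (min_width=11, slack=1)
Line 13: ['version'] (min_width=7, slack=5)
Line 14: ['cherry', 'salt'] (min_width=11, slack=1)
Line 15: ['support'] (min_width=7, slack=5)
Line 16: ['green'] (min_width=5, slack=7)

Answer: 3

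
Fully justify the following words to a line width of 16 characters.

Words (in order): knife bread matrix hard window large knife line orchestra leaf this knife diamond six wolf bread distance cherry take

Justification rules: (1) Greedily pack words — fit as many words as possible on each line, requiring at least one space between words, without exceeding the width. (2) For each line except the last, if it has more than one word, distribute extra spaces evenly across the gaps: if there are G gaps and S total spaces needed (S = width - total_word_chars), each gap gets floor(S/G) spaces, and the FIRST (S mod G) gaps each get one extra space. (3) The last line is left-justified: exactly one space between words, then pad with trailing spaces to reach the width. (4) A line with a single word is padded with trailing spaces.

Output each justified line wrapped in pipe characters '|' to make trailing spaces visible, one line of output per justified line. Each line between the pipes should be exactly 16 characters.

Answer: |knife      bread|
|matrix      hard|
|window     large|
|knife       line|
|orchestra   leaf|
|this       knife|
|diamond six wolf|
|bread   distance|
|cherry take     |

Derivation:
Line 1: ['knife', 'bread'] (min_width=11, slack=5)
Line 2: ['matrix', 'hard'] (min_width=11, slack=5)
Line 3: ['window', 'large'] (min_width=12, slack=4)
Line 4: ['knife', 'line'] (min_width=10, slack=6)
Line 5: ['orchestra', 'leaf'] (min_width=14, slack=2)
Line 6: ['this', 'knife'] (min_width=10, slack=6)
Line 7: ['diamond', 'six', 'wolf'] (min_width=16, slack=0)
Line 8: ['bread', 'distance'] (min_width=14, slack=2)
Line 9: ['cherry', 'take'] (min_width=11, slack=5)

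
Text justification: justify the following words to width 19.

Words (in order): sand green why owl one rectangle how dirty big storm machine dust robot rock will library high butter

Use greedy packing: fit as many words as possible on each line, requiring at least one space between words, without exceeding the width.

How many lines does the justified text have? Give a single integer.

Answer: 6

Derivation:
Line 1: ['sand', 'green', 'why', 'owl'] (min_width=18, slack=1)
Line 2: ['one', 'rectangle', 'how'] (min_width=17, slack=2)
Line 3: ['dirty', 'big', 'storm'] (min_width=15, slack=4)
Line 4: ['machine', 'dust', 'robot'] (min_width=18, slack=1)
Line 5: ['rock', 'will', 'library'] (min_width=17, slack=2)
Line 6: ['high', 'butter'] (min_width=11, slack=8)
Total lines: 6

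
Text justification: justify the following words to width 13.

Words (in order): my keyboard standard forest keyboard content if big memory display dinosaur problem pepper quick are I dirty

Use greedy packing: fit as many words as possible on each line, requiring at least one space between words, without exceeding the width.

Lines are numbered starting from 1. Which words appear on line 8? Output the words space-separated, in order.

Line 1: ['my', 'keyboard'] (min_width=11, slack=2)
Line 2: ['standard'] (min_width=8, slack=5)
Line 3: ['forest'] (min_width=6, slack=7)
Line 4: ['keyboard'] (min_width=8, slack=5)
Line 5: ['content', 'if'] (min_width=10, slack=3)
Line 6: ['big', 'memory'] (min_width=10, slack=3)
Line 7: ['display'] (min_width=7, slack=6)
Line 8: ['dinosaur'] (min_width=8, slack=5)
Line 9: ['problem'] (min_width=7, slack=6)
Line 10: ['pepper', 'quick'] (min_width=12, slack=1)
Line 11: ['are', 'I', 'dirty'] (min_width=11, slack=2)

Answer: dinosaur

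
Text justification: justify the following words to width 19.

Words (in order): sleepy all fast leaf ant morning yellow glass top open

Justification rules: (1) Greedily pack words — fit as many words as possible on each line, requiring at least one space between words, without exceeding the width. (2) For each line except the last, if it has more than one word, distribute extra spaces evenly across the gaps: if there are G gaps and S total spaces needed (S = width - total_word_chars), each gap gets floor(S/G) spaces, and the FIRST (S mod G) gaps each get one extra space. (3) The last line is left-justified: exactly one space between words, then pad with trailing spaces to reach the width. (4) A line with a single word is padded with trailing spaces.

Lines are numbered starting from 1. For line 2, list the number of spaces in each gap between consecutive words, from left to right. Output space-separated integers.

Line 1: ['sleepy', 'all', 'fast'] (min_width=15, slack=4)
Line 2: ['leaf', 'ant', 'morning'] (min_width=16, slack=3)
Line 3: ['yellow', 'glass', 'top'] (min_width=16, slack=3)
Line 4: ['open'] (min_width=4, slack=15)

Answer: 3 2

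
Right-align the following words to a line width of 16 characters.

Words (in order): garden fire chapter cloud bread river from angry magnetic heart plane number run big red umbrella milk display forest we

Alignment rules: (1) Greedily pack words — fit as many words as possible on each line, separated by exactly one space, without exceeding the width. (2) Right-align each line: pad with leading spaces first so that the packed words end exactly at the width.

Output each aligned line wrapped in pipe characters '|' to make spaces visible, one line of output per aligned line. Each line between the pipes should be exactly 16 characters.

Answer: |     garden fire|
|   chapter cloud|
|bread river from|
|  angry magnetic|
|     heart plane|
|  number run big|
|    red umbrella|
|    milk display|
|       forest we|

Derivation:
Line 1: ['garden', 'fire'] (min_width=11, slack=5)
Line 2: ['chapter', 'cloud'] (min_width=13, slack=3)
Line 3: ['bread', 'river', 'from'] (min_width=16, slack=0)
Line 4: ['angry', 'magnetic'] (min_width=14, slack=2)
Line 5: ['heart', 'plane'] (min_width=11, slack=5)
Line 6: ['number', 'run', 'big'] (min_width=14, slack=2)
Line 7: ['red', 'umbrella'] (min_width=12, slack=4)
Line 8: ['milk', 'display'] (min_width=12, slack=4)
Line 9: ['forest', 'we'] (min_width=9, slack=7)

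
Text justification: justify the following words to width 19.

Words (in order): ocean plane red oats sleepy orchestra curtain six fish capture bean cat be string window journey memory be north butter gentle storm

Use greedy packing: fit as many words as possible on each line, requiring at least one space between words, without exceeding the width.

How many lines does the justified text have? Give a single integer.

Answer: 8

Derivation:
Line 1: ['ocean', 'plane', 'red'] (min_width=15, slack=4)
Line 2: ['oats', 'sleepy'] (min_width=11, slack=8)
Line 3: ['orchestra', 'curtain'] (min_width=17, slack=2)
Line 4: ['six', 'fish', 'capture'] (min_width=16, slack=3)
Line 5: ['bean', 'cat', 'be', 'string'] (min_width=18, slack=1)
Line 6: ['window', 'journey'] (min_width=14, slack=5)
Line 7: ['memory', 'be', 'north'] (min_width=15, slack=4)
Line 8: ['butter', 'gentle', 'storm'] (min_width=19, slack=0)
Total lines: 8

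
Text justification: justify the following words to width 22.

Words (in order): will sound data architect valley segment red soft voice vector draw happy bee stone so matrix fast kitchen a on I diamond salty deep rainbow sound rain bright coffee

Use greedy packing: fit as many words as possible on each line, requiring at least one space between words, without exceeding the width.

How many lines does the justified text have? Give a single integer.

Answer: 9

Derivation:
Line 1: ['will', 'sound', 'data'] (min_width=15, slack=7)
Line 2: ['architect', 'valley'] (min_width=16, slack=6)
Line 3: ['segment', 'red', 'soft', 'voice'] (min_width=22, slack=0)
Line 4: ['vector', 'draw', 'happy', 'bee'] (min_width=21, slack=1)
Line 5: ['stone', 'so', 'matrix', 'fast'] (min_width=20, slack=2)
Line 6: ['kitchen', 'a', 'on', 'I', 'diamond'] (min_width=22, slack=0)
Line 7: ['salty', 'deep', 'rainbow'] (min_width=18, slack=4)
Line 8: ['sound', 'rain', 'bright'] (min_width=17, slack=5)
Line 9: ['coffee'] (min_width=6, slack=16)
Total lines: 9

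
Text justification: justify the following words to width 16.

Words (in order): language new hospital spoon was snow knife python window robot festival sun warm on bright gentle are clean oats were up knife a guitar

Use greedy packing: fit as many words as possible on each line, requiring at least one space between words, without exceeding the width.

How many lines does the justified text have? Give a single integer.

Line 1: ['language', 'new'] (min_width=12, slack=4)
Line 2: ['hospital', 'spoon'] (min_width=14, slack=2)
Line 3: ['was', 'snow', 'knife'] (min_width=14, slack=2)
Line 4: ['python', 'window'] (min_width=13, slack=3)
Line 5: ['robot', 'festival'] (min_width=14, slack=2)
Line 6: ['sun', 'warm', 'on'] (min_width=11, slack=5)
Line 7: ['bright', 'gentle'] (min_width=13, slack=3)
Line 8: ['are', 'clean', 'oats'] (min_width=14, slack=2)
Line 9: ['were', 'up', 'knife', 'a'] (min_width=15, slack=1)
Line 10: ['guitar'] (min_width=6, slack=10)
Total lines: 10

Answer: 10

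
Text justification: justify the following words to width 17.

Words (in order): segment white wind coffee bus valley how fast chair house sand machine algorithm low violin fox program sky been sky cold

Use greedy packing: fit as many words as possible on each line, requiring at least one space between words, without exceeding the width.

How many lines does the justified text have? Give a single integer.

Answer: 8

Derivation:
Line 1: ['segment', 'white'] (min_width=13, slack=4)
Line 2: ['wind', 'coffee', 'bus'] (min_width=15, slack=2)
Line 3: ['valley', 'how', 'fast'] (min_width=15, slack=2)
Line 4: ['chair', 'house', 'sand'] (min_width=16, slack=1)
Line 5: ['machine', 'algorithm'] (min_width=17, slack=0)
Line 6: ['low', 'violin', 'fox'] (min_width=14, slack=3)
Line 7: ['program', 'sky', 'been'] (min_width=16, slack=1)
Line 8: ['sky', 'cold'] (min_width=8, slack=9)
Total lines: 8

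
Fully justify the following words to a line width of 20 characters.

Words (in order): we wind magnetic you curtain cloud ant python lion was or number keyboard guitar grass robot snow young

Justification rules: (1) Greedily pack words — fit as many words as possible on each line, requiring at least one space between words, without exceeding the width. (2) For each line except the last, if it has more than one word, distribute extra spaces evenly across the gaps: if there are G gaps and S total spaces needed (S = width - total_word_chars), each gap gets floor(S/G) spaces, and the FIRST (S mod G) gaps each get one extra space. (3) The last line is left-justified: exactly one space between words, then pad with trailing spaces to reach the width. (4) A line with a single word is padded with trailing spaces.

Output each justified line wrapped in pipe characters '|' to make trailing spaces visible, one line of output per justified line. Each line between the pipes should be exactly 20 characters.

Line 1: ['we', 'wind', 'magnetic', 'you'] (min_width=20, slack=0)
Line 2: ['curtain', 'cloud', 'ant'] (min_width=17, slack=3)
Line 3: ['python', 'lion', 'was', 'or'] (min_width=18, slack=2)
Line 4: ['number', 'keyboard'] (min_width=15, slack=5)
Line 5: ['guitar', 'grass', 'robot'] (min_width=18, slack=2)
Line 6: ['snow', 'young'] (min_width=10, slack=10)

Answer: |we wind magnetic you|
|curtain   cloud  ant|
|python  lion  was or|
|number      keyboard|
|guitar  grass  robot|
|snow young          |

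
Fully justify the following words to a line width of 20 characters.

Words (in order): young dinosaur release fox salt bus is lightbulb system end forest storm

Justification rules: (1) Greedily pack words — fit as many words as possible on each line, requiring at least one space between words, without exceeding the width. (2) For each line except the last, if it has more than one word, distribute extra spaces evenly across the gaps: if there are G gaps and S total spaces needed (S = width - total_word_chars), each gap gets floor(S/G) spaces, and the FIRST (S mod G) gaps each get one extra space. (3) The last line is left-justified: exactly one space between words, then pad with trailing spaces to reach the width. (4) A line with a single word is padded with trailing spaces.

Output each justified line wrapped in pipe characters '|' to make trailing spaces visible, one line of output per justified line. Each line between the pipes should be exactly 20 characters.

Line 1: ['young', 'dinosaur'] (min_width=14, slack=6)
Line 2: ['release', 'fox', 'salt', 'bus'] (min_width=20, slack=0)
Line 3: ['is', 'lightbulb', 'system'] (min_width=19, slack=1)
Line 4: ['end', 'forest', 'storm'] (min_width=16, slack=4)

Answer: |young       dinosaur|
|release fox salt bus|
|is  lightbulb system|
|end forest storm    |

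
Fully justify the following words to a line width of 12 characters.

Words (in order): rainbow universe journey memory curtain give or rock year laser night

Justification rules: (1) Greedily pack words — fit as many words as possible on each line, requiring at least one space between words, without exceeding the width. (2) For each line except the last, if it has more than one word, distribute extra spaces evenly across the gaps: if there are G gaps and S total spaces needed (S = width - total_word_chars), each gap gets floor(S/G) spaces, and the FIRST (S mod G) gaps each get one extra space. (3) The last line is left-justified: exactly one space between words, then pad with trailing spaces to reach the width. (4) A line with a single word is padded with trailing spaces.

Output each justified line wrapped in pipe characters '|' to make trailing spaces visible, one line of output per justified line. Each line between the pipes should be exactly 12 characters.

Line 1: ['rainbow'] (min_width=7, slack=5)
Line 2: ['universe'] (min_width=8, slack=4)
Line 3: ['journey'] (min_width=7, slack=5)
Line 4: ['memory'] (min_width=6, slack=6)
Line 5: ['curtain', 'give'] (min_width=12, slack=0)
Line 6: ['or', 'rock', 'year'] (min_width=12, slack=0)
Line 7: ['laser', 'night'] (min_width=11, slack=1)

Answer: |rainbow     |
|universe    |
|journey     |
|memory      |
|curtain give|
|or rock year|
|laser night |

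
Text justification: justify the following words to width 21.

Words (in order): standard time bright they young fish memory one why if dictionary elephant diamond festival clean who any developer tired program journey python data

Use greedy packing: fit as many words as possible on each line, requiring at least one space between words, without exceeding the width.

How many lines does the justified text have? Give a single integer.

Line 1: ['standard', 'time', 'bright'] (min_width=20, slack=1)
Line 2: ['they', 'young', 'fish'] (min_width=15, slack=6)
Line 3: ['memory', 'one', 'why', 'if'] (min_width=17, slack=4)
Line 4: ['dictionary', 'elephant'] (min_width=19, slack=2)
Line 5: ['diamond', 'festival'] (min_width=16, slack=5)
Line 6: ['clean', 'who', 'any'] (min_width=13, slack=8)
Line 7: ['developer', 'tired'] (min_width=15, slack=6)
Line 8: ['program', 'journey'] (min_width=15, slack=6)
Line 9: ['python', 'data'] (min_width=11, slack=10)
Total lines: 9

Answer: 9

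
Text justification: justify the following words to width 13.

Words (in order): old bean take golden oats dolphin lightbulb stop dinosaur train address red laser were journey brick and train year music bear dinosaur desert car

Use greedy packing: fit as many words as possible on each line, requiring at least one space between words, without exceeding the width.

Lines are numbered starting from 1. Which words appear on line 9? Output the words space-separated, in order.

Answer: brick and

Derivation:
Line 1: ['old', 'bean', 'take'] (min_width=13, slack=0)
Line 2: ['golden', 'oats'] (min_width=11, slack=2)
Line 3: ['dolphin'] (min_width=7, slack=6)
Line 4: ['lightbulb'] (min_width=9, slack=4)
Line 5: ['stop', 'dinosaur'] (min_width=13, slack=0)
Line 6: ['train', 'address'] (min_width=13, slack=0)
Line 7: ['red', 'laser'] (min_width=9, slack=4)
Line 8: ['were', 'journey'] (min_width=12, slack=1)
Line 9: ['brick', 'and'] (min_width=9, slack=4)
Line 10: ['train', 'year'] (min_width=10, slack=3)
Line 11: ['music', 'bear'] (min_width=10, slack=3)
Line 12: ['dinosaur'] (min_width=8, slack=5)
Line 13: ['desert', 'car'] (min_width=10, slack=3)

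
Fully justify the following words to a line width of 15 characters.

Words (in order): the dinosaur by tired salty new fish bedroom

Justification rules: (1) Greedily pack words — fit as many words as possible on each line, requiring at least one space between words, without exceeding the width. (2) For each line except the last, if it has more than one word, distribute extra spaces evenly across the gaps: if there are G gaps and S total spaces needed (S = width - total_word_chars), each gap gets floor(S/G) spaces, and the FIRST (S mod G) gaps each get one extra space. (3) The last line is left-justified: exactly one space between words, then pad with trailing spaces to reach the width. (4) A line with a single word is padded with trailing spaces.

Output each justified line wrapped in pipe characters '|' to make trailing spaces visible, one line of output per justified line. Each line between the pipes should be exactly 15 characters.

Line 1: ['the', 'dinosaur', 'by'] (min_width=15, slack=0)
Line 2: ['tired', 'salty', 'new'] (min_width=15, slack=0)
Line 3: ['fish', 'bedroom'] (min_width=12, slack=3)

Answer: |the dinosaur by|
|tired salty new|
|fish bedroom   |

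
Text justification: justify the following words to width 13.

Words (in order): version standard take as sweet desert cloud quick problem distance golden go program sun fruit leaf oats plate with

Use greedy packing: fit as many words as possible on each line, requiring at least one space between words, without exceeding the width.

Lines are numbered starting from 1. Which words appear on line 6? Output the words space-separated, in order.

Line 1: ['version'] (min_width=7, slack=6)
Line 2: ['standard', 'take'] (min_width=13, slack=0)
Line 3: ['as', 'sweet'] (min_width=8, slack=5)
Line 4: ['desert', 'cloud'] (min_width=12, slack=1)
Line 5: ['quick', 'problem'] (min_width=13, slack=0)
Line 6: ['distance'] (min_width=8, slack=5)
Line 7: ['golden', 'go'] (min_width=9, slack=4)
Line 8: ['program', 'sun'] (min_width=11, slack=2)
Line 9: ['fruit', 'leaf'] (min_width=10, slack=3)
Line 10: ['oats', 'plate'] (min_width=10, slack=3)
Line 11: ['with'] (min_width=4, slack=9)

Answer: distance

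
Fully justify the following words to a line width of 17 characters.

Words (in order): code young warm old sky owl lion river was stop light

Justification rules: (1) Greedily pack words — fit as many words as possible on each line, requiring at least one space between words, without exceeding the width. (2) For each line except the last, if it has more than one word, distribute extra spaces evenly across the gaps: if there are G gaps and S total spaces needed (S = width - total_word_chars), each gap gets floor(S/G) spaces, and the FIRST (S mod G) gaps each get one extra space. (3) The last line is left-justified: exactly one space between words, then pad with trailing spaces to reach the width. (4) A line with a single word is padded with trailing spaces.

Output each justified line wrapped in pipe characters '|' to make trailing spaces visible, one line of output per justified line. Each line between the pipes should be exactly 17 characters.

Answer: |code  young  warm|
|old  sky owl lion|
|river   was  stop|
|light            |

Derivation:
Line 1: ['code', 'young', 'warm'] (min_width=15, slack=2)
Line 2: ['old', 'sky', 'owl', 'lion'] (min_width=16, slack=1)
Line 3: ['river', 'was', 'stop'] (min_width=14, slack=3)
Line 4: ['light'] (min_width=5, slack=12)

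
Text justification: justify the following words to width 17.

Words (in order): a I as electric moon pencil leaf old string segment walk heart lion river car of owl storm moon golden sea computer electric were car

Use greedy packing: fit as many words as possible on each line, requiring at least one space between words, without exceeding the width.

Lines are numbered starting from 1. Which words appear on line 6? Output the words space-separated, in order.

Answer: car of owl storm

Derivation:
Line 1: ['a', 'I', 'as', 'electric'] (min_width=15, slack=2)
Line 2: ['moon', 'pencil', 'leaf'] (min_width=16, slack=1)
Line 3: ['old', 'string'] (min_width=10, slack=7)
Line 4: ['segment', 'walk'] (min_width=12, slack=5)
Line 5: ['heart', 'lion', 'river'] (min_width=16, slack=1)
Line 6: ['car', 'of', 'owl', 'storm'] (min_width=16, slack=1)
Line 7: ['moon', 'golden', 'sea'] (min_width=15, slack=2)
Line 8: ['computer', 'electric'] (min_width=17, slack=0)
Line 9: ['were', 'car'] (min_width=8, slack=9)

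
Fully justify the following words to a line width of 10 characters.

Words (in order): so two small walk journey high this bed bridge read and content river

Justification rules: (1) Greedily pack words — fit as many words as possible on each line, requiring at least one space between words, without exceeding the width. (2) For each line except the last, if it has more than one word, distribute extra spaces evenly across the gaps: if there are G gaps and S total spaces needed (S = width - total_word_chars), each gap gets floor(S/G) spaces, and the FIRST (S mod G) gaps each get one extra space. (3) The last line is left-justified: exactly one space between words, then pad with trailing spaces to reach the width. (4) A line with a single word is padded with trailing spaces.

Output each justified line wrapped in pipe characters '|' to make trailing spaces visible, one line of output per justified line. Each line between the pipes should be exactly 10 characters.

Line 1: ['so', 'two'] (min_width=6, slack=4)
Line 2: ['small', 'walk'] (min_width=10, slack=0)
Line 3: ['journey'] (min_width=7, slack=3)
Line 4: ['high', 'this'] (min_width=9, slack=1)
Line 5: ['bed', 'bridge'] (min_width=10, slack=0)
Line 6: ['read', 'and'] (min_width=8, slack=2)
Line 7: ['content'] (min_width=7, slack=3)
Line 8: ['river'] (min_width=5, slack=5)

Answer: |so     two|
|small walk|
|journey   |
|high  this|
|bed bridge|
|read   and|
|content   |
|river     |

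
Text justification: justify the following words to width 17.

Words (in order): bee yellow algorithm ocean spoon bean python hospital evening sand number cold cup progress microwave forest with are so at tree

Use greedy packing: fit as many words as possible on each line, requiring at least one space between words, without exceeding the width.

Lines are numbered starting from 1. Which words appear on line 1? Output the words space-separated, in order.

Answer: bee yellow

Derivation:
Line 1: ['bee', 'yellow'] (min_width=10, slack=7)
Line 2: ['algorithm', 'ocean'] (min_width=15, slack=2)
Line 3: ['spoon', 'bean', 'python'] (min_width=17, slack=0)
Line 4: ['hospital', 'evening'] (min_width=16, slack=1)
Line 5: ['sand', 'number', 'cold'] (min_width=16, slack=1)
Line 6: ['cup', 'progress'] (min_width=12, slack=5)
Line 7: ['microwave', 'forest'] (min_width=16, slack=1)
Line 8: ['with', 'are', 'so', 'at'] (min_width=14, slack=3)
Line 9: ['tree'] (min_width=4, slack=13)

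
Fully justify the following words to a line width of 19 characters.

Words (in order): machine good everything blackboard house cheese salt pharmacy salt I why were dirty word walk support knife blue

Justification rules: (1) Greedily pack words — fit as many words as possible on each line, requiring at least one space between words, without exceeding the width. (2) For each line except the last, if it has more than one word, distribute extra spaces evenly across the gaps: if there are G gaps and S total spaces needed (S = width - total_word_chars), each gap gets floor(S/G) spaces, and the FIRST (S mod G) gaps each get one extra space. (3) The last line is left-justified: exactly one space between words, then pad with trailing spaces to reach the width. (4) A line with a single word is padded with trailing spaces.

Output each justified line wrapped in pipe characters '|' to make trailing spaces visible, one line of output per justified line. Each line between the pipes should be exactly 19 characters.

Line 1: ['machine', 'good'] (min_width=12, slack=7)
Line 2: ['everything'] (min_width=10, slack=9)
Line 3: ['blackboard', 'house'] (min_width=16, slack=3)
Line 4: ['cheese', 'salt'] (min_width=11, slack=8)
Line 5: ['pharmacy', 'salt', 'I', 'why'] (min_width=19, slack=0)
Line 6: ['were', 'dirty', 'word'] (min_width=15, slack=4)
Line 7: ['walk', 'support', 'knife'] (min_width=18, slack=1)
Line 8: ['blue'] (min_width=4, slack=15)

Answer: |machine        good|
|everything         |
|blackboard    house|
|cheese         salt|
|pharmacy salt I why|
|were   dirty   word|
|walk  support knife|
|blue               |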